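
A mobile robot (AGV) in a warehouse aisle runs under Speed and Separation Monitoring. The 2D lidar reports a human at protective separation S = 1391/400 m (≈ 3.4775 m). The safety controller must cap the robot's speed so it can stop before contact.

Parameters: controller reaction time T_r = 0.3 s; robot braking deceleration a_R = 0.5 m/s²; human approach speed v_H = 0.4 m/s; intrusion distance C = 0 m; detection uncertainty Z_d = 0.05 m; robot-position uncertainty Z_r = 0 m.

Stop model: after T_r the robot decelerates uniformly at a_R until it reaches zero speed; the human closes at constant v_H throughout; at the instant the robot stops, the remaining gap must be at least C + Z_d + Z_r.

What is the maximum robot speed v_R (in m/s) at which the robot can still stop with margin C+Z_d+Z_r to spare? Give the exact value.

v_R_max = 27/20 m/s = 1.3500 m/s

at the boundary: (1)·v² + (11/10)·v + (-1323/400) = 0
  disc = (11/10)² − 4·(1)·(-1323/400) = 361/25 ; √disc = 19/5
  v_R = (−(11/10) + 19/5) / (2·(1)) = 27/20 m/s
check:
braking lasts T_s = (27/20)/(1/2) = 2.7000 s
robot covers v_R·T_r = 1.3500·0.3000 = 0.4050 m before braking
braking distance = 1.3500²/(2·0.5000) = 1.8225 m
person approaches 0.4000·(0.3000+2.7000) = 1.2000 m
residual clearance needed = 0.0000+0.0500+0.0000 = 0.0500 m
sum ≈ 0.4050+1.8225+1.2000+0.0500 ≈ 3.4775 m = S ✓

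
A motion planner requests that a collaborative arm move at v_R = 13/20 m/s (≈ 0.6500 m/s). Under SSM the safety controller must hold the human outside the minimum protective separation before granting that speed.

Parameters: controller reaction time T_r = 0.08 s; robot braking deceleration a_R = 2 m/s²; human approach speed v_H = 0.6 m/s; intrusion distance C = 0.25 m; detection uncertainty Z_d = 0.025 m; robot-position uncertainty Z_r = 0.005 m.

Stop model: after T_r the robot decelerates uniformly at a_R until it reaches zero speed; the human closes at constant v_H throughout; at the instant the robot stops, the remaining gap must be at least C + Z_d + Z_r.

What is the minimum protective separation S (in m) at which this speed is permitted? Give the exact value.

T_s = v_R/a_R = (13/20)/2 = 0.3250 s
robot covers v_R·T_r = 0.6500·0.0800 = 0.0520 m before braking
braking distance = 0.6500²/(2·2.0000) = 0.1056 m
person approaches 0.6000·(0.0800+0.3250) = 0.2430 m
residual clearance needed = 0.2500+0.0250+0.0050 = 0.2800 m
S_min ≈ 0.0520+0.1056+0.2430+0.2800  ⇒  S_min = 1089/1600 m

S_min = 1089/1600 m = 0.6806 m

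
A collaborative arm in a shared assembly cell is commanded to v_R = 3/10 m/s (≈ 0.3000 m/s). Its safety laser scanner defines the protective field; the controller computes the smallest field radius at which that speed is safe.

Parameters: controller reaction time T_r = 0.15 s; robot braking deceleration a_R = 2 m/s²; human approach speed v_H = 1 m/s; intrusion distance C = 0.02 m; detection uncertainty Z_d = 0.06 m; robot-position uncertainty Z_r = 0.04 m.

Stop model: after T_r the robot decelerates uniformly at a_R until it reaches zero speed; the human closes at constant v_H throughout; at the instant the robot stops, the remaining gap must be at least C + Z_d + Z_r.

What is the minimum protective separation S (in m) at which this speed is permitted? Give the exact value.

S_min = 39/80 m = 0.4875 m

T_s = v_R/a_R = (3/10)/2 = 0.1500 s
robot covers v_R·T_r = 0.3000·0.1500 = 0.0450 m before braking
braking distance = 0.3000²/(2·2.0000) = 0.0225 m
human closes 1.0000·0.3000 = 0.3000 m
margins: 0.0200+0.0600+0.0400 = 0.1200 m
S_min ≈ 0.0450+0.0225+0.3000+0.1200  ⇒  S_min = 39/80 m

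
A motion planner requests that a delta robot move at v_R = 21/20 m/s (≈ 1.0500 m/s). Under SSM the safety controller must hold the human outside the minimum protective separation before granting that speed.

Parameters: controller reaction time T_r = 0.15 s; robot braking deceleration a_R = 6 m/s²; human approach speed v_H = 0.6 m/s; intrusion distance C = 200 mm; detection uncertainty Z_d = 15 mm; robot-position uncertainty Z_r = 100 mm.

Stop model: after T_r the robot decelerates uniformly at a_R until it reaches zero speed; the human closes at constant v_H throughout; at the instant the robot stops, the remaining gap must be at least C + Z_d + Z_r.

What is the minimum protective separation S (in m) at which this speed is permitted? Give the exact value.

S_min = 243/320 m = 0.7594 m

T_s = v_R/a_R = (21/20)/6 = 0.1750 s
robot in T_r: 1.0500·0.1500 = 0.1575 m
braking distance = 1.0500²/(2·6.0000) = 0.0919 m
human over T_r+T_s: 0.6000·(0.1500+0.1750) = 0.1950 m
residual clearance needed = 0.2000+0.0150+0.1000 = 0.3150 m
S_min ≈ 0.1575+0.0919+0.1950+0.3150  ⇒  S_min = 243/320 m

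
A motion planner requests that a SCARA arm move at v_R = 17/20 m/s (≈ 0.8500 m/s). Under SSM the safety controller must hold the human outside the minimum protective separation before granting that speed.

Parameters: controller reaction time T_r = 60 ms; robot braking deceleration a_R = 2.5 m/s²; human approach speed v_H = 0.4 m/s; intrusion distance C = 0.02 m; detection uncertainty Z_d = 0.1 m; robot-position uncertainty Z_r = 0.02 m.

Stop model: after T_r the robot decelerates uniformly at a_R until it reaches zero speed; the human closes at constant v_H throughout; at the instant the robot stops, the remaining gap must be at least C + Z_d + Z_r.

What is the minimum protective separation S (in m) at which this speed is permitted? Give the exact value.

S_min = 991/2000 m = 0.4955 m

stop time T_s = (17/20)/(5/2) = 0.3400 s
robot in T_r: 0.8500·0.0600 = 0.0510 m
braking distance = 0.8500²/(2·2.5000) = 0.1445 m
human over T_r+T_s: 0.4000·(0.0600+0.3400) = 0.1600 m
margins: 0.0200+0.1000+0.0200 = 0.1400 m
S_min ≈ 0.0510+0.1445+0.1600+0.1400  ⇒  S_min = 991/2000 m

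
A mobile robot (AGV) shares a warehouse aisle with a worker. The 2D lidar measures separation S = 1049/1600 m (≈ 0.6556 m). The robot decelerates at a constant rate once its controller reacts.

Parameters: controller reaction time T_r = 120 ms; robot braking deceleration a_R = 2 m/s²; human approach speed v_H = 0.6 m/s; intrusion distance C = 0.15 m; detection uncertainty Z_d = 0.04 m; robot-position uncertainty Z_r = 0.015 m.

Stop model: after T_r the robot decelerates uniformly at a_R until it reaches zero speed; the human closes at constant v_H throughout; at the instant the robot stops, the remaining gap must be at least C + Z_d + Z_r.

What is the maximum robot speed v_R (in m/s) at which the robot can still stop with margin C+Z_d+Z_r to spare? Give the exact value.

collect terms ⇒ (1/4)·v_R² + (21/50)·v_R + (-3029/8000) = 0
  disc = (21/50)² − 4·(1/4)·(-3029/8000) = 22201/40000 ; √disc = 149/200
  v_R = (−(21/50) + 149/200) / (2·(1/4)) = 13/20 m/s
check:
T_s = v_R/a_R = (13/20)/2 = 0.3250 s
robot covers v_R·T_r = 0.6500·0.1200 = 0.0780 m before braking
robot under decel: 0.6500²/(2·2.0000) = 0.1056 m
human closes 0.6000·0.4450 = 0.2670 m
residual clearance needed = 0.1500+0.0400+0.0150 = 0.2050 m
sum ≈ 0.0780+0.1056+0.2670+0.2050 ≈ 0.6556 m = S ✓

v_R_max = 13/20 m/s = 0.6500 m/s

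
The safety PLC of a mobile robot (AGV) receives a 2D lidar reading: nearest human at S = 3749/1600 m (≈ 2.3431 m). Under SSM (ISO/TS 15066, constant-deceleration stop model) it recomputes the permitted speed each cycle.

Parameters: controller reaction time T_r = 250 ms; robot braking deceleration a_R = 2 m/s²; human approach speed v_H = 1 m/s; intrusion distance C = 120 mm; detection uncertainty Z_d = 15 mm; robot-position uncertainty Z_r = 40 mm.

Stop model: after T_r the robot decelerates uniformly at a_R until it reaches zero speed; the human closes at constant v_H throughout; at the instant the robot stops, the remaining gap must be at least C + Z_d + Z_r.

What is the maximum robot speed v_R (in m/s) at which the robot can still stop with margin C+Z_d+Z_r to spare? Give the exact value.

collect terms ⇒ (1/4)·v_R² + (3/4)·v_R + (-3069/1600) = 0
  disc = (3/4)² − 4·(1/4)·(-3069/1600) = 3969/1600 ; √disc = 63/40
  v_R = (−(3/4) + 63/40) / (2·(1/4)) = 33/20 m/s
check:
T_s = v_R/a_R = (33/20)/2 = 0.8250 s
reaction-phase robot travel = 1.6500·0.2500 = 0.4125 m
robot under decel: 1.6500²/(2·2.0000) = 0.6806 m
human over T_r+T_s: 1.0000·(0.2500+0.8250) = 1.0750 m
residual clearance needed = 0.1200+0.0150+0.0400 = 0.1750 m
sum ≈ 0.4125+0.6806+1.0750+0.1750 ≈ 2.3431 m = S ✓

v_R_max = 33/20 m/s = 1.6500 m/s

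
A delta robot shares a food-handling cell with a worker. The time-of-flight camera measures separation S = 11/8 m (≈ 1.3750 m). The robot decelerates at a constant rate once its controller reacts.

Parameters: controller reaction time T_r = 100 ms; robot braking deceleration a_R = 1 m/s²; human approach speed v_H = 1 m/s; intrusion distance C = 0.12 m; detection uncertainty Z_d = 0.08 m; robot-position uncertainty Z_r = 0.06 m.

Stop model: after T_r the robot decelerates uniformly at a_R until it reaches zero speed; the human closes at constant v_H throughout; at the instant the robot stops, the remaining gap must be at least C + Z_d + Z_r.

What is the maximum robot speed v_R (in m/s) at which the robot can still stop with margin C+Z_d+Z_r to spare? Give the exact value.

v_R_max = 7/10 m/s = 0.7000 m/s

collect terms ⇒ (1/2)·v_R² + (11/10)·v_R + (-203/200) = 0
  disc = (11/10)² − 4·(1/2)·(-203/200) = 81/25 ; √disc = 9/5
  v_R = (−(11/10) + 9/5) / (2·(1/2)) = 7/10 m/s
check:
braking lasts T_s = (7/10)/1 = 0.7000 s
robot in T_r: 0.7000·0.1000 = 0.0700 m
robot covers 0.7000·0.7000 − ½·1.0000·0.7000² = 0.2450 m while stopping
human over T_r+T_s: 1.0000·(0.1000+0.7000) = 0.8000 m
residual clearance needed = 0.1200+0.0800+0.0600 = 0.2600 m
sum ≈ 0.0700+0.2450+0.8000+0.2600 ≈ 1.3750 m = S ✓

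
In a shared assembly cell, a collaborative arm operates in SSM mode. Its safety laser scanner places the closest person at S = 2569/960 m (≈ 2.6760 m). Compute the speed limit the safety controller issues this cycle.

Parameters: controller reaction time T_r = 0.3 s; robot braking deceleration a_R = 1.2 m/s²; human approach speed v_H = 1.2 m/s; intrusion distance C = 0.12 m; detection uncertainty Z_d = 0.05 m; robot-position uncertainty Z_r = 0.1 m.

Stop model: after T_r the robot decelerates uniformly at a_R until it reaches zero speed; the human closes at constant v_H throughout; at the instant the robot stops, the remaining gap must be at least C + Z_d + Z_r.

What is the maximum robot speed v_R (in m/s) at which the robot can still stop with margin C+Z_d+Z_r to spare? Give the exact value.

v_R_max = 23/20 m/s = 1.1500 m/s

collect terms ⇒ (5/12)·v_R² + (13/10)·v_R + (-9821/4800) = 0
  disc = (13/10)² − 4·(5/12)·(-9821/4800) = 73441/14400 ; √disc = 271/120
  v_R = (−(13/10) + 271/120) / (2·(5/12)) = 23/20 m/s
check:
braking lasts T_s = (23/20)/(6/5) = 0.9583 s
reaction-phase robot travel = 1.1500·0.3000 = 0.3450 m
robot covers 1.1500·0.9583 − ½·1.2000·0.9583² = 0.5510 m while stopping
person approaches 1.2000·(0.3000+0.9583) = 1.5100 m
margins: 0.1200+0.0500+0.1000 = 0.2700 m
sum ≈ 0.3450+0.5510+1.5100+0.2700 ≈ 2.6760 m = S ✓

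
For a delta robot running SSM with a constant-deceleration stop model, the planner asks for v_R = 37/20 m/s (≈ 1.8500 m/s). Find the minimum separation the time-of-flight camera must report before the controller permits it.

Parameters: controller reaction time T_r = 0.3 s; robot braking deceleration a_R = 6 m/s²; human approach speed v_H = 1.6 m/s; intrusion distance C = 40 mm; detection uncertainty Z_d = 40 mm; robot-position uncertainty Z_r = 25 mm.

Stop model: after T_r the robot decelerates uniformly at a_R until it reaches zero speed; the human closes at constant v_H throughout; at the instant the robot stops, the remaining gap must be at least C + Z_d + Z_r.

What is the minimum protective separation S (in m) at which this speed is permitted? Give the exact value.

S_min = 9209/4800 m = 1.9185 m

T_s = v_R/a_R = (37/20)/6 = 0.3083 s
reaction-phase robot travel = 1.8500·0.3000 = 0.5550 m
robot covers 1.8500·0.3083 − ½·6.0000·0.3083² = 0.2852 m while stopping
human over T_r+T_s: 1.6000·(0.3000+0.3083) = 0.9733 m
C+Z_d+Z_r = 0.0400+0.0400+0.0250 = 0.1050 m
S_min ≈ 0.5550+0.2852+0.9733+0.1050  ⇒  S_min = 9209/4800 m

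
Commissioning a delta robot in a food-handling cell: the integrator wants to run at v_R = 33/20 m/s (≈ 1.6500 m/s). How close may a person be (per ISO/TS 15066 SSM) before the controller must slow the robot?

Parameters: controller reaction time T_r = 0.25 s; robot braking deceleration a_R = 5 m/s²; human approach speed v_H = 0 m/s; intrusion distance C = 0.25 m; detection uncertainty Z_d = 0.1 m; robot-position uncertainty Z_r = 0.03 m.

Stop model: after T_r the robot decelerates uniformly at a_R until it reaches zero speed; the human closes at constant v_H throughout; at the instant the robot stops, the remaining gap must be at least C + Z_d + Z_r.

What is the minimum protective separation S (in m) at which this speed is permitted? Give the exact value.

braking lasts T_s = (33/20)/5 = 0.3300 s
reaction-phase robot travel = 1.6500·0.2500 = 0.4125 m
braking distance = 1.6500²/(2·5.0000) = 0.2722 m
human closes 0.0000·0.5800 = 0.0000 m
margins: 0.2500+0.1000+0.0300 = 0.3800 m
S_min ≈ 0.4125+0.2722+0.0000+0.3800  ⇒  S_min = 4259/4000 m

S_min = 4259/4000 m = 1.0648 m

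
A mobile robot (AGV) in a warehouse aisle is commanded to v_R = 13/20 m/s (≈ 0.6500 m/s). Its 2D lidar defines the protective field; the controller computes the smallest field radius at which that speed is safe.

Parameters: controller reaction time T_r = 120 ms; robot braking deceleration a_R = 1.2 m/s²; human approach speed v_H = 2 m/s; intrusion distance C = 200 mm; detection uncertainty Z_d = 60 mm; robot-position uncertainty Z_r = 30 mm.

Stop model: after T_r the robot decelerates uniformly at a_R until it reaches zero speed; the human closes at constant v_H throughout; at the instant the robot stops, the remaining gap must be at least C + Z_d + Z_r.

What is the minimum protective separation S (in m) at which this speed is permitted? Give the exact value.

stop time T_s = (13/20)/(6/5) = 0.5417 s
robot in T_r: 0.6500·0.1200 = 0.0780 m
robot under decel: 0.6500²/(2·1.2000) = 0.1760 m
person approaches 2.0000·(0.1200+0.5417) = 1.3233 m
C+Z_d+Z_r = 0.2000+0.0600+0.0300 = 0.2900 m
S_min ≈ 0.0780+0.1760+1.3233+0.2900  ⇒  S_min = 14939/8000 m

S_min = 14939/8000 m = 1.8674 m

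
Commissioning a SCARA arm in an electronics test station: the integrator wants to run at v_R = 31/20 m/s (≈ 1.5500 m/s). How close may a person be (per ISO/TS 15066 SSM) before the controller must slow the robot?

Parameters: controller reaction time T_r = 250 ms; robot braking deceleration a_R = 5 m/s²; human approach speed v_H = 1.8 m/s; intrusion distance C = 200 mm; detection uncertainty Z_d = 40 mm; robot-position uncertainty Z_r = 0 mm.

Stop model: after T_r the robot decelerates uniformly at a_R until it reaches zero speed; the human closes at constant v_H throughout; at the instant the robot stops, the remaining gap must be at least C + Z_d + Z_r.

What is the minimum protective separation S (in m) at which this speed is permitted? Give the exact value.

stop time T_s = (31/20)/5 = 0.3100 s
robot covers v_R·T_r = 1.5500·0.2500 = 0.3875 m before braking
robot covers 1.5500·0.3100 − ½·5.0000·0.3100² = 0.2402 m while stopping
human closes 1.8000·0.5600 = 1.0080 m
C+Z_d+Z_r = 0.2000+0.0400+0.0000 = 0.2400 m
S_min ≈ 0.3875+0.2402+1.0080+0.2400  ⇒  S_min = 7503/4000 m

S_min = 7503/4000 m = 1.8758 m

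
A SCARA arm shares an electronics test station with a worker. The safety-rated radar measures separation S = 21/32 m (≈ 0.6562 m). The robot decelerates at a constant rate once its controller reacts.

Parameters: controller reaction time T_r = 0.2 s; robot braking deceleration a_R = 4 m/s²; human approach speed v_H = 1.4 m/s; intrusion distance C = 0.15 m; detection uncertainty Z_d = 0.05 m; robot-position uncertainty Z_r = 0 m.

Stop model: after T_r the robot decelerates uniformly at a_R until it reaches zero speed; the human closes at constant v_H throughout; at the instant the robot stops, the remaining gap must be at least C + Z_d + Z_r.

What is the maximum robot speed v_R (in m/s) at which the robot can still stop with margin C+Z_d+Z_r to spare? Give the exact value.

at the boundary: (1/8)·v² + (11/20)·v + (-141/800) = 0
  disc = (11/20)² − 4·(1/8)·(-141/800) = 25/64 ; √disc = 5/8
  v_R = (−(11/20) + 5/8) / (2·(1/8)) = 3/10 m/s
check:
braking lasts T_s = (3/10)/4 = 0.0750 s
robot in T_r: 0.3000·0.2000 = 0.0600 m
robot covers 0.3000·0.0750 − ½·4.0000·0.0750² = 0.0112 m while stopping
person approaches 1.4000·(0.2000+0.0750) = 0.3850 m
residual clearance needed = 0.1500+0.0500+0.0000 = 0.2000 m
sum ≈ 0.0600+0.0112+0.3850+0.2000 ≈ 0.6562 m = S ✓

v_R_max = 3/10 m/s = 0.3000 m/s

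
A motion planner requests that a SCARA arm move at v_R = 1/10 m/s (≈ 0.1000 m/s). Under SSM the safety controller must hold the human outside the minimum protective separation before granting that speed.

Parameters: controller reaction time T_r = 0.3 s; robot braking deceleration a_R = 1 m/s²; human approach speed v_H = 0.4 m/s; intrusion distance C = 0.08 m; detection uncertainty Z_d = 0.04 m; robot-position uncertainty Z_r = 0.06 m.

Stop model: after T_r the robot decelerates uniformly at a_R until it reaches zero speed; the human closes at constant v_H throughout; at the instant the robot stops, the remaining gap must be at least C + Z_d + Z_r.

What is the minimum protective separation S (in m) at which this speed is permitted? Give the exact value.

braking lasts T_s = (1/10)/1 = 0.1000 s
robot in T_r: 0.1000·0.3000 = 0.0300 m
braking distance = 0.1000²/(2·1.0000) = 0.0050 m
human over T_r+T_s: 0.4000·(0.3000+0.1000) = 0.1600 m
margins: 0.0800+0.0400+0.0600 = 0.1800 m
S_min ≈ 0.0300+0.0050+0.1600+0.1800  ⇒  S_min = 3/8 m

S_min = 3/8 m = 0.3750 m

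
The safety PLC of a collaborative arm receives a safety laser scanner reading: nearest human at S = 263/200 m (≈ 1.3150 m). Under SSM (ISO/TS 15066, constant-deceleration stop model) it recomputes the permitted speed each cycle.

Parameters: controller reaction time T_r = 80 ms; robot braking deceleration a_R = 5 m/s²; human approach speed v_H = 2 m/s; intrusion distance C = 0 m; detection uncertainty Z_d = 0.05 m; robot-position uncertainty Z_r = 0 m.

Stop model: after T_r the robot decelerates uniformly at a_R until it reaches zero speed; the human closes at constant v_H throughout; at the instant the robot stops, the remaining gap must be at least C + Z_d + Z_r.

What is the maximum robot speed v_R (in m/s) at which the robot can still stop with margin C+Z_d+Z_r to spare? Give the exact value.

at the boundary: (1/10)·v² + (12/25)·v + (-221/200) = 0
  disc = (12/25)² − 4·(1/10)·(-221/200) = 1681/2500 ; √disc = 41/50
  v_R = (−(12/25) + 41/50) / (2·(1/10)) = 17/10 m/s
check:
braking lasts T_s = (17/10)/5 = 0.3400 s
robot covers v_R·T_r = 1.7000·0.0800 = 0.1360 m before braking
robot under decel: 1.7000²/(2·5.0000) = 0.2890 m
person approaches 2.0000·(0.0800+0.3400) = 0.8400 m
residual clearance needed = 0.0000+0.0500+0.0000 = 0.0500 m
sum ≈ 0.1360+0.2890+0.8400+0.0500 ≈ 1.3150 m = S ✓

v_R_max = 17/10 m/s = 1.7000 m/s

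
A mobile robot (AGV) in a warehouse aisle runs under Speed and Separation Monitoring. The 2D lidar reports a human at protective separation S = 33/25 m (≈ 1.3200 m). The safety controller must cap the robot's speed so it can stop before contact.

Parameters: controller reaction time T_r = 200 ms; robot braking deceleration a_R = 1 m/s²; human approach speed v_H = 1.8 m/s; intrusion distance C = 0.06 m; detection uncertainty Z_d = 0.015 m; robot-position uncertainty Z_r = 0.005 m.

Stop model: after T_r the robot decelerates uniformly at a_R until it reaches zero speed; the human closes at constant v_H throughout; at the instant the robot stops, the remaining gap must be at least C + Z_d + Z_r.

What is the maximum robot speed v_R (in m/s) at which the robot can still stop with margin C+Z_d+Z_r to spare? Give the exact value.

v_R_max = 2/5 m/s = 0.4000 m/s

collect terms ⇒ (1/2)·v_R² + (2)·v_R + (-22/25) = 0
  disc = (2)² − 4·(1/2)·(-22/25) = 144/25 ; √disc = 12/5
  v_R = (−(2) + 12/5) / (2·(1/2)) = 2/5 m/s
check:
stop time T_s = (2/5)/1 = 0.4000 s
robot in T_r: 0.4000·0.2000 = 0.0800 m
robot under decel: 0.4000²/(2·1.0000) = 0.0800 m
human over T_r+T_s: 1.8000·(0.2000+0.4000) = 1.0800 m
C+Z_d+Z_r = 0.0600+0.0150+0.0050 = 0.0800 m
sum ≈ 0.0800+0.0800+1.0800+0.0800 ≈ 1.3200 m = S ✓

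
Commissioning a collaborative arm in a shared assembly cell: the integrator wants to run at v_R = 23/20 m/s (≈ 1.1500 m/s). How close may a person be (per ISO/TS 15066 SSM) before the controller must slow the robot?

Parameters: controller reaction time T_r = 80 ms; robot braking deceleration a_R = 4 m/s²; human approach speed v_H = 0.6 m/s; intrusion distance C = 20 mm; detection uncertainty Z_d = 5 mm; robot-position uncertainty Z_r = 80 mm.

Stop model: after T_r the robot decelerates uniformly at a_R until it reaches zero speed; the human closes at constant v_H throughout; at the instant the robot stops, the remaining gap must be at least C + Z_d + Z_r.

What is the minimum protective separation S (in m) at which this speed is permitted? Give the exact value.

braking lasts T_s = (23/20)/4 = 0.2875 s
reaction-phase robot travel = 1.1500·0.0800 = 0.0920 m
robot under decel: 1.1500²/(2·4.0000) = 0.1653 m
human over T_r+T_s: 0.6000·(0.0800+0.2875) = 0.2205 m
margins: 0.0200+0.0050+0.0800 = 0.1050 m
S_min ≈ 0.0920+0.1653+0.2205+0.1050  ⇒  S_min = 373/640 m

S_min = 373/640 m = 0.5828 m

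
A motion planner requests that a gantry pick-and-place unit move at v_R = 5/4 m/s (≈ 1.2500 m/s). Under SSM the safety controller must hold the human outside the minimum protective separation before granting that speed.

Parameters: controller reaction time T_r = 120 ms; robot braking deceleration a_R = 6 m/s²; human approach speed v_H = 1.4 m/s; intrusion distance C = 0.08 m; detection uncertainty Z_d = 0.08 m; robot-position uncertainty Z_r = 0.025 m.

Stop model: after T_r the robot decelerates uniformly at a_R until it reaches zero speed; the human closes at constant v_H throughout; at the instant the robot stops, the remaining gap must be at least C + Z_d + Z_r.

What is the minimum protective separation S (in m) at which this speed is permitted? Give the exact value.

S_min = 7399/8000 m = 0.9249 m

braking lasts T_s = (5/4)/6 = 0.2083 s
reaction-phase robot travel = 1.2500·0.1200 = 0.1500 m
robot covers 1.2500·0.2083 − ½·6.0000·0.2083² = 0.1302 m while stopping
person approaches 1.4000·(0.1200+0.2083) = 0.4597 m
C+Z_d+Z_r = 0.0800+0.0800+0.0250 = 0.1850 m
S_min ≈ 0.1500+0.1302+0.4597+0.1850  ⇒  S_min = 7399/8000 m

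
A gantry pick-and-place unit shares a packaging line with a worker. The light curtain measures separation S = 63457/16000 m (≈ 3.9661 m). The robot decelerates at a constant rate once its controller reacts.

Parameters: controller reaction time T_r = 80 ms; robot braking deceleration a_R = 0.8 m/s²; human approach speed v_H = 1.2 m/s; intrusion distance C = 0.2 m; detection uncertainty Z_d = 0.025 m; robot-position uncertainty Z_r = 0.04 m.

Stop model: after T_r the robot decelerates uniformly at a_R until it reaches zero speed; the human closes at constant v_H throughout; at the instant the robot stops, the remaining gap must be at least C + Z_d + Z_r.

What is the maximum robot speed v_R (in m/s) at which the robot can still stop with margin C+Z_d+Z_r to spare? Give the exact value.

v_R_max = 29/20 m/s = 1.4500 m/s

collect terms ⇒ (5/8)·v_R² + (79/50)·v_R + (-57681/16000) = 0
  disc = (79/50)² − 4·(5/8)·(-57681/16000) = 1841449/160000 ; √disc = 1357/400
  v_R = (−(79/50) + 1357/400) / (2·(5/8)) = 29/20 m/s
check:
braking lasts T_s = (29/20)/(4/5) = 1.8125 s
robot covers v_R·T_r = 1.4500·0.0800 = 0.1160 m before braking
robot covers 1.4500·1.8125 − ½·0.8000·1.8125² = 1.3141 m while stopping
person approaches 1.2000·(0.0800+1.8125) = 2.2710 m
margins: 0.2000+0.0250+0.0400 = 0.2650 m
sum ≈ 0.1160+1.3141+2.2710+0.2650 ≈ 3.9661 m = S ✓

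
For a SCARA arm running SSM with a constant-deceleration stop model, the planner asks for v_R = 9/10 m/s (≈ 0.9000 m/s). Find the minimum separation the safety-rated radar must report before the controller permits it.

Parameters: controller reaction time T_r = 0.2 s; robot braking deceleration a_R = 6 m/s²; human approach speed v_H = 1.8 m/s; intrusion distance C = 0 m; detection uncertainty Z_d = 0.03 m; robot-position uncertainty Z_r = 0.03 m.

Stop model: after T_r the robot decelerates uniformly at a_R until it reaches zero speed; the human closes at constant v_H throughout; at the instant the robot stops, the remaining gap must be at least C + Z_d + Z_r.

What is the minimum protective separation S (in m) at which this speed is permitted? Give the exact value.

braking lasts T_s = (9/10)/6 = 0.1500 s
robot covers v_R·T_r = 0.9000·0.2000 = 0.1800 m before braking
robot under decel: 0.9000²/(2·6.0000) = 0.0675 m
human closes 1.8000·0.3500 = 0.6300 m
C+Z_d+Z_r = 0.0000+0.0300+0.0300 = 0.0600 m
S_min ≈ 0.1800+0.0675+0.6300+0.0600  ⇒  S_min = 15/16 m

S_min = 15/16 m = 0.9375 m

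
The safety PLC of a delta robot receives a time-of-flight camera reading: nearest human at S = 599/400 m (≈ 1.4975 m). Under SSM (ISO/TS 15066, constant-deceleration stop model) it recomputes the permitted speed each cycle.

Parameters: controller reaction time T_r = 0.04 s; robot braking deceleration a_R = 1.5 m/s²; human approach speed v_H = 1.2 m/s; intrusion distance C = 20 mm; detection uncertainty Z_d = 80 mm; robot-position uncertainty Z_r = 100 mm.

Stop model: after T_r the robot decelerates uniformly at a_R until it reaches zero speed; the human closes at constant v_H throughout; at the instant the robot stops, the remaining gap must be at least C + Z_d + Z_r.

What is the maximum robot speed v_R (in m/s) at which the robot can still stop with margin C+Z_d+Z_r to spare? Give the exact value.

collect terms ⇒ (1/3)·v_R² + (21/25)·v_R + (-2499/2000) = 0
  disc = (21/25)² − 4·(1/3)·(-2499/2000) = 5929/2500 ; √disc = 77/50
  v_R = (−(21/25) + 77/50) / (2·(1/3)) = 21/20 m/s
check:
T_s = v_R/a_R = (21/20)/(3/2) = 0.7000 s
robot covers v_R·T_r = 1.0500·0.0400 = 0.0420 m before braking
braking distance = 1.0500²/(2·1.5000) = 0.3675 m
person approaches 1.2000·(0.0400+0.7000) = 0.8880 m
residual clearance needed = 0.0200+0.0800+0.1000 = 0.2000 m
sum ≈ 0.0420+0.3675+0.8880+0.2000 ≈ 1.4975 m = S ✓

v_R_max = 21/20 m/s = 1.0500 m/s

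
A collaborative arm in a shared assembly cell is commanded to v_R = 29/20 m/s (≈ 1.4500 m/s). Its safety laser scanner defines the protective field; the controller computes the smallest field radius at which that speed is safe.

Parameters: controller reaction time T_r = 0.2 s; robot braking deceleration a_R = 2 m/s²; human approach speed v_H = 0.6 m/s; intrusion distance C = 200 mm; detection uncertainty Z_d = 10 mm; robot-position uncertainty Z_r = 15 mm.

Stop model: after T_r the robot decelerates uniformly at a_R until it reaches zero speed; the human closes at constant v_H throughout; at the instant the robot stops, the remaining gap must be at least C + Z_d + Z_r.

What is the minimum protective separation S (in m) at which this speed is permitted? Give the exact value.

stop time T_s = (29/20)/2 = 0.7250 s
reaction-phase robot travel = 1.4500·0.2000 = 0.2900 m
braking distance = 1.4500²/(2·2.0000) = 0.5256 m
human closes 0.6000·0.9250 = 0.5550 m
residual clearance needed = 0.2000+0.0100+0.0150 = 0.2250 m
S_min ≈ 0.2900+0.5256+0.5550+0.2250  ⇒  S_min = 2553/1600 m

S_min = 2553/1600 m = 1.5956 m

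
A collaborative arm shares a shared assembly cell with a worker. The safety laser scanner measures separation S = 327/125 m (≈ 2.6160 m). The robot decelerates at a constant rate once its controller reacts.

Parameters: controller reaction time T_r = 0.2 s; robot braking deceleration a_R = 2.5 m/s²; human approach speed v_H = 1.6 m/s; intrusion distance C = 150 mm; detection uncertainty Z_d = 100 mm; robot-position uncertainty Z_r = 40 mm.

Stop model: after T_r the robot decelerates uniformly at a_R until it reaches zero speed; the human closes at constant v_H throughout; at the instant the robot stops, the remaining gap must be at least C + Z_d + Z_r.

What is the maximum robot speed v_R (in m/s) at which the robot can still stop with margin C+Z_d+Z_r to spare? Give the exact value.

at the boundary: (1/5)·v² + (21/25)·v + (-1003/500) = 0
  disc = (21/25)² − 4·(1/5)·(-1003/500) = 1444/625 ; √disc = 38/25
  v_R = (−(21/25) + 38/25) / (2·(1/5)) = 17/10 m/s
check:
braking lasts T_s = (17/10)/(5/2) = 0.6800 s
robot in T_r: 1.7000·0.2000 = 0.3400 m
robot under decel: 1.7000²/(2·2.5000) = 0.5780 m
person approaches 1.6000·(0.2000+0.6800) = 1.4080 m
C+Z_d+Z_r = 0.1500+0.1000+0.0400 = 0.2900 m
sum ≈ 0.3400+0.5780+1.4080+0.2900 ≈ 2.6160 m = S ✓

v_R_max = 17/10 m/s = 1.7000 m/s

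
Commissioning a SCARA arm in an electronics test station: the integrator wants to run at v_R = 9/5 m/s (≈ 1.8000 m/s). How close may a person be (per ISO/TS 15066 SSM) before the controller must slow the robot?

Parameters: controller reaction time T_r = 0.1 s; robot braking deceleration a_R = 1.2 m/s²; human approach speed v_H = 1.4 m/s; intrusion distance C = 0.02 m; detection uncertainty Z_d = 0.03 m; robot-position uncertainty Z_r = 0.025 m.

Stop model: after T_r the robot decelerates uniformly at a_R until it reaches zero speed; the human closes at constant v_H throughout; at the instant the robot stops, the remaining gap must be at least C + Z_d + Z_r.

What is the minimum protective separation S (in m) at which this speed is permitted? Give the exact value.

S_min = 769/200 m = 3.8450 m

braking lasts T_s = (9/5)/(6/5) = 1.5000 s
reaction-phase robot travel = 1.8000·0.1000 = 0.1800 m
braking distance = 1.8000²/(2·1.2000) = 1.3500 m
human over T_r+T_s: 1.4000·(0.1000+1.5000) = 2.2400 m
C+Z_d+Z_r = 0.0200+0.0300+0.0250 = 0.0750 m
S_min ≈ 0.1800+1.3500+2.2400+0.0750  ⇒  S_min = 769/200 m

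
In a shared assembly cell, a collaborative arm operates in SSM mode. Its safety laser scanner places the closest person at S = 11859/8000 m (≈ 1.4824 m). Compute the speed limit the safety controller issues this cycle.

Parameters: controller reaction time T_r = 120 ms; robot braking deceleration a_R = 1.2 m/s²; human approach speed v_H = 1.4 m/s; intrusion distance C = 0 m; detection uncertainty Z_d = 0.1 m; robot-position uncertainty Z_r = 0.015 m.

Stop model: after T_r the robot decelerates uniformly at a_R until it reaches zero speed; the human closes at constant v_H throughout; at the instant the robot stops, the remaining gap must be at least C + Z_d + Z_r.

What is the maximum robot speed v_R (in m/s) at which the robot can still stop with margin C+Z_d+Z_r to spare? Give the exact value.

quadratic (5/12)·v² + (193/150)·v + (-1919/1600) = 0
  disc = (193/150)² − 4·(5/12)·(-1919/1600) = 1315609/360000 ; √disc = 1147/600
  v_R = (−(193/150) + 1147/600) / (2·(5/12)) = 3/4 m/s
check:
stop time T_s = (3/4)/(6/5) = 0.6250 s
robot covers v_R·T_r = 0.7500·0.1200 = 0.0900 m before braking
robot covers 0.7500·0.6250 − ½·1.2000·0.6250² = 0.2344 m while stopping
person approaches 1.4000·(0.1200+0.6250) = 1.0430 m
residual clearance needed = 0.0000+0.1000+0.0150 = 0.1150 m
sum ≈ 0.0900+0.2344+1.0430+0.1150 ≈ 1.4824 m = S ✓

v_R_max = 3/4 m/s = 0.7500 m/s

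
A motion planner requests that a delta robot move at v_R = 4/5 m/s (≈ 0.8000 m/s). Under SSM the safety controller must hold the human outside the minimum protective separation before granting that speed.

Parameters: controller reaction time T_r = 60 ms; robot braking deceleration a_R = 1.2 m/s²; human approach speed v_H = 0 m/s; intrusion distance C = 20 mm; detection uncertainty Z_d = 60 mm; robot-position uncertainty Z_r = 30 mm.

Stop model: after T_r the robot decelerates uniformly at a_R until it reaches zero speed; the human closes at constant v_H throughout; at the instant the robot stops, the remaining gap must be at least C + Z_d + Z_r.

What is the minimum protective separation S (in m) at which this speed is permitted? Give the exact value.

S_min = 637/1500 m = 0.4247 m

stop time T_s = (4/5)/(6/5) = 0.6667 s
reaction-phase robot travel = 0.8000·0.0600 = 0.0480 m
robot covers 0.8000·0.6667 − ½·1.2000·0.6667² = 0.2667 m while stopping
person approaches 0.0000·(0.0600+0.6667) = 0.0000 m
residual clearance needed = 0.0200+0.0600+0.0300 = 0.1100 m
S_min ≈ 0.0480+0.2667+0.0000+0.1100  ⇒  S_min = 637/1500 m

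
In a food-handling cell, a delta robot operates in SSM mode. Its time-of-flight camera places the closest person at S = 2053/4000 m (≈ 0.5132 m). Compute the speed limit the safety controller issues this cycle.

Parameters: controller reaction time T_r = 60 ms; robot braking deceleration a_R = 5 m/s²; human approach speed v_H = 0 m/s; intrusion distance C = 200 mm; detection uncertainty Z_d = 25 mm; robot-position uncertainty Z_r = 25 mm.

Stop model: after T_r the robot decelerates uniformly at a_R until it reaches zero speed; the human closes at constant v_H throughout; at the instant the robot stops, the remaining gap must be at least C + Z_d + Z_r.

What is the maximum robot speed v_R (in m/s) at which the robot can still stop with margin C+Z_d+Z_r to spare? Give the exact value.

quadratic (1/10)·v² + (3/50)·v + (-1053/4000) = 0
  disc = (3/50)² − 4·(1/10)·(-1053/4000) = 1089/10000 ; √disc = 33/100
  v_R = (−(3/50) + 33/100) / (2·(1/10)) = 27/20 m/s
check:
braking lasts T_s = (27/20)/5 = 0.2700 s
robot in T_r: 1.3500·0.0600 = 0.0810 m
robot under decel: 1.3500²/(2·5.0000) = 0.1822 m
human over T_r+T_s: 0.0000·(0.0600+0.2700) = 0.0000 m
margins: 0.2000+0.0250+0.0250 = 0.2500 m
sum ≈ 0.0810+0.1822+0.0000+0.2500 ≈ 0.5132 m = S ✓

v_R_max = 27/20 m/s = 1.3500 m/s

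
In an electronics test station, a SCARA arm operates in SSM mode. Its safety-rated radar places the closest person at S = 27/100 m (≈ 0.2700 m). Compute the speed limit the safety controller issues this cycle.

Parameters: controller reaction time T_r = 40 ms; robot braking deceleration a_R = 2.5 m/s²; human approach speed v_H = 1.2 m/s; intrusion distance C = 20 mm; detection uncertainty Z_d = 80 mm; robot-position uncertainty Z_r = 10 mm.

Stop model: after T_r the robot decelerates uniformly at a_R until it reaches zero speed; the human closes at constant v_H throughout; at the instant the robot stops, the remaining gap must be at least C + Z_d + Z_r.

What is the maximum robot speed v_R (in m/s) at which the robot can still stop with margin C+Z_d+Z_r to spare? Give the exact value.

quadratic (1/5)·v² + (13/25)·v + (-14/125) = 0
  disc = (13/25)² − 4·(1/5)·(-14/125) = 9/25 ; √disc = 3/5
  v_R = (−(13/25) + 3/5) / (2·(1/5)) = 1/5 m/s
check:
braking lasts T_s = (1/5)/(5/2) = 0.0800 s
robot covers v_R·T_r = 0.2000·0.0400 = 0.0080 m before braking
robot under decel: 0.2000²/(2·2.5000) = 0.0080 m
human over T_r+T_s: 1.2000·(0.0400+0.0800) = 0.1440 m
C+Z_d+Z_r = 0.0200+0.0800+0.0100 = 0.1100 m
sum ≈ 0.0080+0.0080+0.1440+0.1100 ≈ 0.2700 m = S ✓

v_R_max = 1/5 m/s = 0.2000 m/s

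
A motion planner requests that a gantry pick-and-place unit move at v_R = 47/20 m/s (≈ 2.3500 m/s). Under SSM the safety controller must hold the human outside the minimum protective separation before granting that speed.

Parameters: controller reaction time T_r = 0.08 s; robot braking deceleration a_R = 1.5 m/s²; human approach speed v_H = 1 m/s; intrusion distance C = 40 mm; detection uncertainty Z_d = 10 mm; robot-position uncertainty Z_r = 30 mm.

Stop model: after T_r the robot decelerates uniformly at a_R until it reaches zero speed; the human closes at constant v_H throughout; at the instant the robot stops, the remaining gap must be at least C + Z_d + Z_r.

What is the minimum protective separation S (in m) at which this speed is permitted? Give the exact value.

S_min = 7511/2000 m = 3.7555 m

stop time T_s = (47/20)/(3/2) = 1.5667 s
robot covers v_R·T_r = 2.3500·0.0800 = 0.1880 m before braking
robot covers 2.3500·1.5667 − ½·1.5000·1.5667² = 1.8408 m while stopping
human over T_r+T_s: 1.0000·(0.0800+1.5667) = 1.6467 m
margins: 0.0400+0.0100+0.0300 = 0.0800 m
S_min ≈ 0.1880+1.8408+1.6467+0.0800  ⇒  S_min = 7511/2000 m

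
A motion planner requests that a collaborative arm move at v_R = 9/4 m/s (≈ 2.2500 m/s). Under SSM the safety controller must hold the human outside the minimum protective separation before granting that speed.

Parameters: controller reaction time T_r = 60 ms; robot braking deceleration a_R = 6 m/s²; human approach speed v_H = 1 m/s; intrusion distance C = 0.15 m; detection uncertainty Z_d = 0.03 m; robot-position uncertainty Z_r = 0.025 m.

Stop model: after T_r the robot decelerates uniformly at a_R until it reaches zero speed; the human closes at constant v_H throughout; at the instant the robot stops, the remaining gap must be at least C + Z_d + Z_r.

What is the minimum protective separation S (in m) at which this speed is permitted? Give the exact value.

S_min = 383/320 m = 1.1969 m

stop time T_s = (9/4)/6 = 0.3750 s
reaction-phase robot travel = 2.2500·0.0600 = 0.1350 m
robot under decel: 2.2500²/(2·6.0000) = 0.4219 m
human closes 1.0000·0.4350 = 0.4350 m
margins: 0.1500+0.0300+0.0250 = 0.2050 m
S_min ≈ 0.1350+0.4219+0.4350+0.2050  ⇒  S_min = 383/320 m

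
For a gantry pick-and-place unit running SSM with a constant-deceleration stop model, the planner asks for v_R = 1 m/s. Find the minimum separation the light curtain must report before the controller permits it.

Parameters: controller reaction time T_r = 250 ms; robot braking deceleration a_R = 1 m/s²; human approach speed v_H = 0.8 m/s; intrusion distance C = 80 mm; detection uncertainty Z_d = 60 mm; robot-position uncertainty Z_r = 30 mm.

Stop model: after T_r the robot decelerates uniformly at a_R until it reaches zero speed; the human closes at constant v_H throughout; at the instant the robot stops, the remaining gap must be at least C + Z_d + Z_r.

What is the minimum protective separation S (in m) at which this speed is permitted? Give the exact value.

S_min = 48/25 m = 1.9200 m

T_s = v_R/a_R = 1/1 = 1.0000 s
robot covers v_R·T_r = 1.0000·0.2500 = 0.2500 m before braking
braking distance = 1.0000²/(2·1.0000) = 0.5000 m
human over T_r+T_s: 0.8000·(0.2500+1.0000) = 1.0000 m
margins: 0.0800+0.0600+0.0300 = 0.1700 m
S_min ≈ 0.2500+0.5000+1.0000+0.1700  ⇒  S_min = 48/25 m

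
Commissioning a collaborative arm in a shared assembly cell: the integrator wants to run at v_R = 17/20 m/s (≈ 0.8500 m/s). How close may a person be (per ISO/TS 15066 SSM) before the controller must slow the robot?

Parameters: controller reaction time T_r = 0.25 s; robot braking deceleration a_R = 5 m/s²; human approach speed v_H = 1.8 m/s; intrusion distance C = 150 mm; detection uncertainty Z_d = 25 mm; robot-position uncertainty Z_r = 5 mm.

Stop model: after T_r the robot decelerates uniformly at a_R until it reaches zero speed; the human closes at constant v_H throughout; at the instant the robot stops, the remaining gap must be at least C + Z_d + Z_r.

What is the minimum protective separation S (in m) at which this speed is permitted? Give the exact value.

S_min = 4883/4000 m = 1.2208 m

T_s = v_R/a_R = (17/20)/5 = 0.1700 s
reaction-phase robot travel = 0.8500·0.2500 = 0.2125 m
robot under decel: 0.8500²/(2·5.0000) = 0.0722 m
human over T_r+T_s: 1.8000·(0.2500+0.1700) = 0.7560 m
C+Z_d+Z_r = 0.1500+0.0250+0.0050 = 0.1800 m
S_min ≈ 0.2125+0.0722+0.7560+0.1800  ⇒  S_min = 4883/4000 m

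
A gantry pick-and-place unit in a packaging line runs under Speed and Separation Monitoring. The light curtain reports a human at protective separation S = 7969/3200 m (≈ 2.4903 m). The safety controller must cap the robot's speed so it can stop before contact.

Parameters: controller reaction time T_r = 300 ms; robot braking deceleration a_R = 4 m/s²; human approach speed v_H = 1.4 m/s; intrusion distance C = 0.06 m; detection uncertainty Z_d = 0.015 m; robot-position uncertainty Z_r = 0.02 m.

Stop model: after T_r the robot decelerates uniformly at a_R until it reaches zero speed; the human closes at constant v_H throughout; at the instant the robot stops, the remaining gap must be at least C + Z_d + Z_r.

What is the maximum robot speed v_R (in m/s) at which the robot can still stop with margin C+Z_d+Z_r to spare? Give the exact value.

v_R_max = 43/20 m/s = 2.1500 m/s

collect terms ⇒ (1/8)·v_R² + (13/20)·v_R + (-6321/3200) = 0
  disc = (13/20)² − 4·(1/8)·(-6321/3200) = 361/256 ; √disc = 19/16
  v_R = (−(13/20) + 19/16) / (2·(1/8)) = 43/20 m/s
check:
stop time T_s = (43/20)/4 = 0.5375 s
reaction-phase robot travel = 2.1500·0.3000 = 0.6450 m
robot under decel: 2.1500²/(2·4.0000) = 0.5778 m
human over T_r+T_s: 1.4000·(0.3000+0.5375) = 1.1725 m
C+Z_d+Z_r = 0.0600+0.0150+0.0200 = 0.0950 m
sum ≈ 0.6450+0.5778+1.1725+0.0950 ≈ 2.4903 m = S ✓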